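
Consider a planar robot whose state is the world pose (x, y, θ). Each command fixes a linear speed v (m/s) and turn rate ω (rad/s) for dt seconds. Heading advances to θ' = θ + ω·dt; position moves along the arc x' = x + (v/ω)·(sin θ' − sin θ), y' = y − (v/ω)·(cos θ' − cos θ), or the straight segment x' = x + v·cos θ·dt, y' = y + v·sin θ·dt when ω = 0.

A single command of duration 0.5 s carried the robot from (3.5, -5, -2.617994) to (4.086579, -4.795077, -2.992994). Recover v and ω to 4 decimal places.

v = -1.2500, ω = -0.7500

Δθ = -2.992994 − -2.617994 = -0.375000
ω = Δθ/dt = -0.375000/0.5 = -0.7500
R = Δx/(sin θ' − sin θ) = 1.6667
v = R·ω = 1.6667·-0.7500 = -1.2500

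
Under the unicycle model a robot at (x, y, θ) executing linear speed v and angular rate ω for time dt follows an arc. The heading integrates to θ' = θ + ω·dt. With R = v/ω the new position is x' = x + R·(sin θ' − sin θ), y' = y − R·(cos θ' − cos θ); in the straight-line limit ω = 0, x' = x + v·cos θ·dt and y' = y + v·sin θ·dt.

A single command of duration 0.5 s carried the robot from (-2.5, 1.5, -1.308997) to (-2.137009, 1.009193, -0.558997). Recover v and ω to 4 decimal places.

v = 1.2500, ω = 1.5000

Δθ = -0.558997 − -1.308997 = 0.750000
ω = Δθ/dt = 0.750000/0.5 = 1.5000
R = −Δy/(cos θ' − cos θ) = 0.8333
v = R·ω = 0.8333·1.5000 = 1.2500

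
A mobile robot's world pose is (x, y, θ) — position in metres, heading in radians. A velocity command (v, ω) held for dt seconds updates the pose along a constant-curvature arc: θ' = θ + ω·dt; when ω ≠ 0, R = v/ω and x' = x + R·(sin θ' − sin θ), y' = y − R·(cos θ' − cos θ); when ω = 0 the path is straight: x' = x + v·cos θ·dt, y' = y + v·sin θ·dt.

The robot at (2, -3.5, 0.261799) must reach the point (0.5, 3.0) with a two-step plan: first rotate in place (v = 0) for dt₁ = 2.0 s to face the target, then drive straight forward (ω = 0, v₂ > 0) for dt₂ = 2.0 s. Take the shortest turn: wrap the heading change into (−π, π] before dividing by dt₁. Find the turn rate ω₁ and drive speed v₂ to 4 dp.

ω₁ = 0.7679, v₂ = 3.3354

heading to target = atan2(3−-3.5, 0.5−2) = 1.7976
Δθ = wrap(1.7976 − 0.2618) = 1.5358; ω₁ = Δθ/dt₁ = 0.7679
distance = √((0.5−2)² + (3−-3.5)²) = 6.6708; v₂ = distance/dt₂ = 3.3354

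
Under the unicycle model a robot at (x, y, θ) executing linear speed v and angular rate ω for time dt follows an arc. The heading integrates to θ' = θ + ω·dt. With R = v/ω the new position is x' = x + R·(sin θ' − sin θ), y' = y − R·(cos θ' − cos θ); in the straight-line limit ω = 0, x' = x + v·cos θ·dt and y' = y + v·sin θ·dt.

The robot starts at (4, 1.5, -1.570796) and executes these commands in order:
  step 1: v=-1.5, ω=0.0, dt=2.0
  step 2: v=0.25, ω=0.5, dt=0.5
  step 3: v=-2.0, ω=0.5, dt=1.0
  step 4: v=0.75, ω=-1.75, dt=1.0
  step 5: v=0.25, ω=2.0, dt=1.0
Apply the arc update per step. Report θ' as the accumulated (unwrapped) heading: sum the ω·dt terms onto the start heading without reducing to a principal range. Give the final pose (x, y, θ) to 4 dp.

(2.9846, 5.2501, -0.5708)

step 1: θ'=-1.5708 (straight) → pose (4.0000, 4.5000, -1.5708)
step 2: θ'=-1.3208 (R=0.5000) → pose (4.0155, 4.3763, -1.3208)
step 3: θ'=-0.8208 (R=-4.0000) → pose (3.0666, 6.1132, -0.8208)
step 4: θ'=-2.5708 (R=-0.4286) → pose (2.9846, 5.4605, -2.5708)
step 5: θ'=-0.5708 (R=0.1250) → pose (2.9846, 5.2501, -0.5708)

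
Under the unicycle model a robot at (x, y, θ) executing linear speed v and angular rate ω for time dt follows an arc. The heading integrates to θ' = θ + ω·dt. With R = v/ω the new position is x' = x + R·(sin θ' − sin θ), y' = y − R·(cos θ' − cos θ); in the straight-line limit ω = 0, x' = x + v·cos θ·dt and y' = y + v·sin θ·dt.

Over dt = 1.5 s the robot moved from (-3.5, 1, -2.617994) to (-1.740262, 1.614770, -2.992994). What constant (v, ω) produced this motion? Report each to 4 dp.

v = -1.2500, ω = -0.2500

Δθ = -2.992994 − -2.617994 = -0.375000
ω = Δθ/dt = -0.375000/1.5 = -0.2500
R = Δx/(sin θ' − sin θ) = 5.0000
v = R·ω = 5.0000·-0.2500 = -1.2500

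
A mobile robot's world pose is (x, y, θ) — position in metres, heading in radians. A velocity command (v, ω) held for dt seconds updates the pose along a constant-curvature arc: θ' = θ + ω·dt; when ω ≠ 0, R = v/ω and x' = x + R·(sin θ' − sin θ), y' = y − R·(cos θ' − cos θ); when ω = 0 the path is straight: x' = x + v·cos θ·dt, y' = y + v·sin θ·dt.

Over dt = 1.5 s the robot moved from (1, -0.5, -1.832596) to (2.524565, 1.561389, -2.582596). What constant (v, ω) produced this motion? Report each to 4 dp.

Δθ = -2.582596 − -1.832596 = -0.750000
ω = Δθ/dt = -0.750000/1.5 = -0.5000
R = −Δy/(cos θ' − cos θ) = 3.5000
v = R·ω = 3.5000·-0.5000 = -1.7500

v = -1.7500, ω = -0.5000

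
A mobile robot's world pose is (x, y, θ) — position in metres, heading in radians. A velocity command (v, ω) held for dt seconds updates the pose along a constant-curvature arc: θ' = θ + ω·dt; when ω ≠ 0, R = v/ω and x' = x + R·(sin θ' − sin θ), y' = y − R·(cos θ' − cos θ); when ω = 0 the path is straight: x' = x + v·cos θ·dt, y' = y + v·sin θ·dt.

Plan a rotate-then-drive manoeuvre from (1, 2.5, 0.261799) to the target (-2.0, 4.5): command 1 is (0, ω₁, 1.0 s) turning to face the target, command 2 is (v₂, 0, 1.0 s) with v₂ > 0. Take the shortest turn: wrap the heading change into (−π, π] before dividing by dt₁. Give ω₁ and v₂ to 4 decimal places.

ω₁ = 2.2918, v₂ = 3.6056

heading to target = atan2(4.5−2.5, -2−1) = 2.5536
Δθ = wrap(2.5536 − 0.2618) = 2.2918; ω₁ = Δθ/dt₁ = 2.2918
distance = √((-2−1)² + (4.5−2.5)²) = 3.6056; v₂ = distance/dt₂ = 3.6056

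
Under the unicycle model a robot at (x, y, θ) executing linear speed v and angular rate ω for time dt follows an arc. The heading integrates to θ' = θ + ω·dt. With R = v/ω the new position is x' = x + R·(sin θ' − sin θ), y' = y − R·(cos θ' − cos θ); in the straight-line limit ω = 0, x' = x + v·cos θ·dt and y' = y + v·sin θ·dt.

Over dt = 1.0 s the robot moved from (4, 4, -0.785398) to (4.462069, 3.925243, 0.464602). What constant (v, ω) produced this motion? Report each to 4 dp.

v = 0.5000, ω = 1.2500

Δθ = 0.464602 − -0.785398 = 1.250000
ω = Δθ/dt = 1.250000/1.0 = 1.2500
R = Δx/(sin θ' − sin θ) = 0.4000
v = R·ω = 0.4000·1.2500 = 0.5000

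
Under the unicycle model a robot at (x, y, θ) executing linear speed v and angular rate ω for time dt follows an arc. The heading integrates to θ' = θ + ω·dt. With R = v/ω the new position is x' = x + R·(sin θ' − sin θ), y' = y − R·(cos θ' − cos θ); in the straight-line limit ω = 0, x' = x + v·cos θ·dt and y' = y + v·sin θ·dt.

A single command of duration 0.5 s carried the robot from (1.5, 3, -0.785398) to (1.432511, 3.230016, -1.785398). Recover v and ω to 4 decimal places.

v = -0.5000, ω = -2.0000

Δθ = -1.785398 − -0.785398 = -1.000000
ω = Δθ/dt = -1.000000/0.5 = -2.0000
R = −Δy/(cos θ' − cos θ) = 0.2500
v = R·ω = 0.2500·-2.0000 = -0.5000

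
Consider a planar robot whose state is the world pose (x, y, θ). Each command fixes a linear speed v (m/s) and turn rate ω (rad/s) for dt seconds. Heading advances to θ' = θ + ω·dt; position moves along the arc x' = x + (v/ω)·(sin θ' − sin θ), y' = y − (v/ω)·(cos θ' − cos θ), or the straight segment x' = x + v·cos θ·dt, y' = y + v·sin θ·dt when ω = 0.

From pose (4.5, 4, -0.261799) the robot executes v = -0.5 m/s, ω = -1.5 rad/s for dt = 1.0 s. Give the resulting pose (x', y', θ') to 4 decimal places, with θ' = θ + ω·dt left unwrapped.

(4.2590, 4.3853, -1.7618)

θ' = -0.2618 + -1.5·1.0 = -1.7618
R = v/ω = -0.5/-1.5 = 0.3333
x' = 4.5 + 0.3333·(sin -1.7618 − sin -0.2618) = 4.2590
y' = 4 − 0.3333·(cos -1.7618 − cos -0.2618) = 4.3853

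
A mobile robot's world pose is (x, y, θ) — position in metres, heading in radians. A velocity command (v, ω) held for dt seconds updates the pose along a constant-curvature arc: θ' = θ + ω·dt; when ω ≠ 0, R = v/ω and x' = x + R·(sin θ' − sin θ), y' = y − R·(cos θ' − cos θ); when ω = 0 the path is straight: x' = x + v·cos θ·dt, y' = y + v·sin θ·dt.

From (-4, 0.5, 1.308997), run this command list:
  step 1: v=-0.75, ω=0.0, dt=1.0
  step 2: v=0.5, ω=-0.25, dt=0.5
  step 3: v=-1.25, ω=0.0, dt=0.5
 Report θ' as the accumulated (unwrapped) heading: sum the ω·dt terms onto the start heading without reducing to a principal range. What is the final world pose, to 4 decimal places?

step 1: θ'=1.3090 (straight) → pose (-4.1941, -0.2244, 1.3090)
step 2: θ'=1.1840 (R=-2.0000) → pose (-4.1145, 0.0124, 1.1840)
step 3: θ'=1.1840 (straight) → pose (-4.3503, -0.5665, 1.1840)

(-4.3503, -0.5665, 1.1840)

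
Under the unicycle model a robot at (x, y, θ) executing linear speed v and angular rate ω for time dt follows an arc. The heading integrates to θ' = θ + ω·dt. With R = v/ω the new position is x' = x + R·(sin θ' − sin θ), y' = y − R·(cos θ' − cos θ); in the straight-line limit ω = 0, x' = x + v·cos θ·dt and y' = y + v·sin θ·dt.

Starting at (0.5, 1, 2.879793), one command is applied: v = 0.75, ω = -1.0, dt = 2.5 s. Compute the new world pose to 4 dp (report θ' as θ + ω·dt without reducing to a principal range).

(0.4161, 2.4210, 0.3798)

θ' = 2.8798 + -1.0·2.5 = 0.3798
R = v/ω = 0.75/-1.0 = -0.7500
x' = 0.5 + -0.7500·(sin 0.3798 − sin 2.8798) = 0.4161
y' = 1 − -0.7500·(cos 0.3798 − cos 2.8798) = 2.4210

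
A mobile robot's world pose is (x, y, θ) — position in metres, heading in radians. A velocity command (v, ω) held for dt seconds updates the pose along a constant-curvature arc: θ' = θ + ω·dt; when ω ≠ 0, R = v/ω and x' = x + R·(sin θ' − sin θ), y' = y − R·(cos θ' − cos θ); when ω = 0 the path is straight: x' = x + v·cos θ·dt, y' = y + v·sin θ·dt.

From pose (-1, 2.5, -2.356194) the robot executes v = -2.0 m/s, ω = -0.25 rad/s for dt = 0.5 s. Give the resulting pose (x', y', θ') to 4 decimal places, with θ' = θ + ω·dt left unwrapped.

θ' = -2.3562 + -0.25·0.5 = -2.4812
R = v/ω = -2.0/-0.25 = 8.0000
x' = -1 + 8.0000·(sin -2.4812 − sin -2.3562) = -0.2506
y' = 2.5 − 8.0000·(cos -2.4812 − cos -2.3562) = 3.1611

(-0.2506, 3.1611, -2.4812)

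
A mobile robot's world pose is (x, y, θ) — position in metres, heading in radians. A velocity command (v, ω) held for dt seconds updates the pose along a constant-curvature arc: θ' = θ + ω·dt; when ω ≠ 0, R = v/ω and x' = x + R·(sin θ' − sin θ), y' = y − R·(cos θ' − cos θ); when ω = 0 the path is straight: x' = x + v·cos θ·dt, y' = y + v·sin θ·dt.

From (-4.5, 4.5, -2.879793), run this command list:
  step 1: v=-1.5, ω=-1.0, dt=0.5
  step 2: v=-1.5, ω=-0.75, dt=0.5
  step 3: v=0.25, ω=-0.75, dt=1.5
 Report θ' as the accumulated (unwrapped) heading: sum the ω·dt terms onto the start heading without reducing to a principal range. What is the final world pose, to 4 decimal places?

step 1: θ'=-3.3798 (R=1.5000) → pose (-3.7578, 4.5088, -3.3798)
step 2: θ'=-3.7548 (R=2.0000) → pose (-3.0788, 4.2009, -3.7548)
step 3: θ'=-4.8798 (R=-0.3333) → pose (-3.2156, 4.5290, -4.8798)

(-3.2156, 4.5290, -4.8798)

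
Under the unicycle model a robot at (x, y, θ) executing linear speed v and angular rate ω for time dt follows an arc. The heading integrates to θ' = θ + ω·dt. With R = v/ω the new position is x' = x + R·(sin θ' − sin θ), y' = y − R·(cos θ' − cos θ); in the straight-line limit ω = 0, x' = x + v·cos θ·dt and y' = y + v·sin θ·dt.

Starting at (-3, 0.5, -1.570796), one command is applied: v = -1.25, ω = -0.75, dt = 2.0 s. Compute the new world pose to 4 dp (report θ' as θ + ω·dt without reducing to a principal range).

(-1.4512, 2.1625, -3.0708)

θ' = -1.5708 + -0.75·2.0 = -3.0708
R = v/ω = -1.25/-0.75 = 1.6667
x' = -3 + 1.6667·(sin -3.0708 − sin -1.5708) = -1.4512
y' = 0.5 − 1.6667·(cos -3.0708 − cos -1.5708) = 2.1625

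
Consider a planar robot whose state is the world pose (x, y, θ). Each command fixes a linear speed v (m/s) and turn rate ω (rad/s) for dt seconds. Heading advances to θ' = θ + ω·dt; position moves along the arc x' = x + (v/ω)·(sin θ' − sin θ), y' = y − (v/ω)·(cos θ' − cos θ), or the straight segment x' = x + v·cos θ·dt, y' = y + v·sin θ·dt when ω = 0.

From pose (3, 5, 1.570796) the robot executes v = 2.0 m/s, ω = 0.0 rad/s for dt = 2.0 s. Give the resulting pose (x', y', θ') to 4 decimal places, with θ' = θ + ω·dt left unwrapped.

θ' = 1.5708 + 0.0·2.0 = 1.5708
ω = 0 → straight: x' = 3 + 2.0·cos(1.5708)·2.0 = 3.0000
y' = 5 + 2.0·sin(1.5708)·2.0 = 9.0000

(3.0000, 9.0000, 1.5708)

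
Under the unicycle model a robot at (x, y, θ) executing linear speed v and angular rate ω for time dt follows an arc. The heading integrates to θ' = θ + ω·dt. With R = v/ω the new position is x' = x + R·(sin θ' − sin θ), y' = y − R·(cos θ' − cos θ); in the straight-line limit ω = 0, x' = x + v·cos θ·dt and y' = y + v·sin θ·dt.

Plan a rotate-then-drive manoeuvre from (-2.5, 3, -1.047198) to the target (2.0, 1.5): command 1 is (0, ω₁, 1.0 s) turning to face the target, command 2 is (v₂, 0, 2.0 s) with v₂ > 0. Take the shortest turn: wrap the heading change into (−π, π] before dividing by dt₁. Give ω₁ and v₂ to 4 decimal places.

ω₁ = 0.7254, v₂ = 2.3717

heading to target = atan2(1.5−3, 2−-2.5) = -0.3218
Δθ = wrap(-0.3218 − -1.0472) = 0.7254; ω₁ = Δθ/dt₁ = 0.7254
distance = √((2−-2.5)² + (1.5−3)²) = 4.7434; v₂ = distance/dt₂ = 2.3717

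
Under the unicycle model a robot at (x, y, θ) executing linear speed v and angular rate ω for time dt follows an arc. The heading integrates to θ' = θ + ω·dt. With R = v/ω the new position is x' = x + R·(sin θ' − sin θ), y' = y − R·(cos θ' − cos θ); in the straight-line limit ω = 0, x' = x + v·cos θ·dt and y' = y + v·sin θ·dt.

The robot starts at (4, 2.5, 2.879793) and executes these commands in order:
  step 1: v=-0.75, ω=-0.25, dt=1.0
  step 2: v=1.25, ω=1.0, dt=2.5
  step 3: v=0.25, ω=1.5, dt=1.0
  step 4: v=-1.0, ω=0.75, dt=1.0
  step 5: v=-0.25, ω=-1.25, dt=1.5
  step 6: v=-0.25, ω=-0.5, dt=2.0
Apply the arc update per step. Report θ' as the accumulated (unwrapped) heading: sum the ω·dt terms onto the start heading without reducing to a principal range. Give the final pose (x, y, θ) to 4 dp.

(1.9571, 0.2948, 4.5048)

step 1: θ'=2.6298 (R=3.0000) → pose (4.6928, 2.2178, 2.6298)
step 2: θ'=5.1298 (R=1.2500) → pose (2.9379, 0.6212, 5.1298)
step 3: θ'=6.6298 (R=0.1667) → pose (3.1469, 0.5321, 6.6298)
step 4: θ'=7.3798 (R=-1.3333) → pose (2.4136, -0.1132, 7.3798)
step 5: θ'=5.5048 (R=0.2000) → pose (2.0953, -0.1642, 5.5048)
step 6: θ'=4.5048 (R=0.5000) → pose (1.9571, 0.2948, 4.5048)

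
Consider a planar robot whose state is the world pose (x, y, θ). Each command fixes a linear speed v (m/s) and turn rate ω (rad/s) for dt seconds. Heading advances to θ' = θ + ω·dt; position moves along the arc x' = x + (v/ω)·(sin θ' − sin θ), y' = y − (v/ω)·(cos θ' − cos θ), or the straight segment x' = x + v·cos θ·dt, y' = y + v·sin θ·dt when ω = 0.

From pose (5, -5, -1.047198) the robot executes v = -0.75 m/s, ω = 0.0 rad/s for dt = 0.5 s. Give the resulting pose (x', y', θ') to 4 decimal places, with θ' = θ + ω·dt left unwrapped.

θ' = -1.0472 + 0.0·0.5 = -1.0472
ω = 0 → straight: x' = 5 + -0.75·cos(-1.0472)·0.5 = 4.8125
y' = -5 + -0.75·sin(-1.0472)·0.5 = -4.6752

(4.8125, -4.6752, -1.0472)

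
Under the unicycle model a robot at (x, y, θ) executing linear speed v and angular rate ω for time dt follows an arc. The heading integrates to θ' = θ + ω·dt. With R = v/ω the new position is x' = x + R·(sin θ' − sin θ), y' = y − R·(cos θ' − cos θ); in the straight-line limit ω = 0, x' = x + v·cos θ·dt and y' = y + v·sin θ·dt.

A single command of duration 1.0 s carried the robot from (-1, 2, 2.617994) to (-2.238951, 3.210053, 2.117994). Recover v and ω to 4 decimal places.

Δθ = 2.117994 − 2.617994 = -0.500000
ω = Δθ/dt = -0.500000/1.0 = -0.5000
R = Δx/(sin θ' − sin θ) = -3.5000
v = R·ω = -3.5000·-0.5000 = 1.7500

v = 1.7500, ω = -0.5000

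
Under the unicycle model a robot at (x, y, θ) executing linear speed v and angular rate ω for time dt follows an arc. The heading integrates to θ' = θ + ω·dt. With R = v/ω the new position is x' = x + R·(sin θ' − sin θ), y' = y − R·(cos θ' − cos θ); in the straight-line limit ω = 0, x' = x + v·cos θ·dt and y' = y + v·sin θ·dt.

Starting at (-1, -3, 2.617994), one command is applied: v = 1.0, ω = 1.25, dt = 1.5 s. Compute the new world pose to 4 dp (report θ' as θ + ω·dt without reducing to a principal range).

θ' = 2.6180 + 1.25·1.5 = 4.4930
R = v/ω = 1.0/1.25 = 0.8000
x' = -1 + 0.8000·(sin 4.4930 − sin 2.6180) = -2.1808
y' = -3 − 0.8000·(cos 4.4930 − cos 2.6180) = -3.5187

(-2.1808, -3.5187, 4.4930)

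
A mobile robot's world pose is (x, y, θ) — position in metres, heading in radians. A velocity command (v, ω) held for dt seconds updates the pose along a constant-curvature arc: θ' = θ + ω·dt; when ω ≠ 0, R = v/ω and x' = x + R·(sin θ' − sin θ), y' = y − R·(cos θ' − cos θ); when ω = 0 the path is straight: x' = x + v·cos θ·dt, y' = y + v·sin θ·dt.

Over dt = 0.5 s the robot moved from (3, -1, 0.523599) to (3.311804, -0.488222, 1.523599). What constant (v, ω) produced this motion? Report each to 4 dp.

v = 1.2500, ω = 2.0000

Δθ = 1.523599 − 0.523599 = 1.000000
ω = Δθ/dt = 1.000000/0.5 = 2.0000
R = −Δy/(cos θ' − cos θ) = 0.6250
v = R·ω = 0.6250·2.0000 = 1.2500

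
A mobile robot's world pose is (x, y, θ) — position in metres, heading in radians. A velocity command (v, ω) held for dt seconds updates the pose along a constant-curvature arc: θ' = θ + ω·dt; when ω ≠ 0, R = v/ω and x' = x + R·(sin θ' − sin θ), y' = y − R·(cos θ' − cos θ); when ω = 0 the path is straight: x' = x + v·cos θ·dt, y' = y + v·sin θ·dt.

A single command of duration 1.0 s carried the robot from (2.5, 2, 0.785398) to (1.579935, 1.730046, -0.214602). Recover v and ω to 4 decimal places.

Δθ = -0.214602 − 0.785398 = -1.000000
ω = Δθ/dt = -1.000000/1.0 = -1.0000
R = Δx/(sin θ' − sin θ) = 1.0000
v = R·ω = 1.0000·-1.0000 = -1.0000

v = -1.0000, ω = -1.0000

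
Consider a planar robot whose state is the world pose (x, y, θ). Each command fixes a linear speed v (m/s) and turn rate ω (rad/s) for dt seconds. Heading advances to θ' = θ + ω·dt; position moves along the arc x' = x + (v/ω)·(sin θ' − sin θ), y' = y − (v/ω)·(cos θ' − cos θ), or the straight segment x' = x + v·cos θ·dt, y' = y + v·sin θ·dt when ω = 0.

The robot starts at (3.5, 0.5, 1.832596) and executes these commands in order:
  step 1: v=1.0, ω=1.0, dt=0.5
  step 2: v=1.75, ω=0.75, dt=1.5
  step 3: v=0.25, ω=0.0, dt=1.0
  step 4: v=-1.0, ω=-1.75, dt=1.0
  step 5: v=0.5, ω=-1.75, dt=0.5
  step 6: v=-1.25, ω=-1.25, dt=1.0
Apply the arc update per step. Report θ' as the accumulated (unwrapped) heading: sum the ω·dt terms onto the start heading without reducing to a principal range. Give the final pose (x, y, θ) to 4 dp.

(0.2768, 0.9858, -0.4174)

step 1: θ'=2.3326 (R=1.0000) → pose (3.2577, 0.9314, 2.3326)
step 2: θ'=3.4576 (R=2.3333) → pose (0.8442, 1.5387, 3.4576)
step 3: θ'=3.4576 (straight) → pose (0.6065, 1.4610, 3.4576)
step 4: θ'=1.7076 (R=0.5714) → pose (1.3502, 0.9958, 1.7076)
step 5: θ'=0.8326 (R=-0.2857) → pose (1.4219, 1.2270, 0.8326)
step 6: θ'=-0.4174 (R=1.0000) → pose (0.2768, 0.9858, -0.4174)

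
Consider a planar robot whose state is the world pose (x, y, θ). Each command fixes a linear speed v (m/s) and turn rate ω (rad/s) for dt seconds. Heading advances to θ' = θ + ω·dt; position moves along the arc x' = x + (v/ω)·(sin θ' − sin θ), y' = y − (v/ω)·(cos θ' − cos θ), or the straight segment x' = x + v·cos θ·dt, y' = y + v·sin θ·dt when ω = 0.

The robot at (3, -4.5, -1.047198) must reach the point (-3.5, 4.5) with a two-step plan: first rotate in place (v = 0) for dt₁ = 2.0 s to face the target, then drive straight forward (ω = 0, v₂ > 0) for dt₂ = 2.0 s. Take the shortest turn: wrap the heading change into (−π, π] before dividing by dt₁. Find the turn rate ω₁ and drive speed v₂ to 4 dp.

ω₁ = -1.5199, v₂ = 5.5509

heading to target = atan2(4.5−-4.5, -3.5−3) = 2.1963
Δθ = wrap(2.1963 − -1.0472) = -3.0397; ω₁ = Δθ/dt₁ = -1.5199
distance = √((-3.5−3)² + (4.5−-4.5)²) = 11.1018; v₂ = distance/dt₂ = 5.5509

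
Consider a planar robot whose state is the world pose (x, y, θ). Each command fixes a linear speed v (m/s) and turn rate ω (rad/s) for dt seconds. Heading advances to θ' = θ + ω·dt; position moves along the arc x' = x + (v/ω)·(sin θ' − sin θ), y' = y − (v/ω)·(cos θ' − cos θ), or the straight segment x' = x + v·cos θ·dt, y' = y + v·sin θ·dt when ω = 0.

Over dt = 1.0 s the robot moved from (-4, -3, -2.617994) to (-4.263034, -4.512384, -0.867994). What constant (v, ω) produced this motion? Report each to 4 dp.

Δθ = -0.867994 − -2.617994 = 1.750000
ω = Δθ/dt = 1.750000/1.0 = 1.7500
R = −Δy/(cos θ' − cos θ) = 1.0000
v = R·ω = 1.0000·1.7500 = 1.7500

v = 1.7500, ω = 1.7500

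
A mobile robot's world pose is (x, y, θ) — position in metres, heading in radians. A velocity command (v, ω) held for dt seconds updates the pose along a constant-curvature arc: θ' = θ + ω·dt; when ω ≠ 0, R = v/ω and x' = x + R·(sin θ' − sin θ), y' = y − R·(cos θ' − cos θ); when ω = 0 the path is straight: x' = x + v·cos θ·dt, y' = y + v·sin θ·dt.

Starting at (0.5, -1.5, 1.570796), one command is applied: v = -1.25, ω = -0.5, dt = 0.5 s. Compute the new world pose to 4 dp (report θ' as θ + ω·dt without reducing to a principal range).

θ' = 1.5708 + -0.5·0.5 = 1.3208
R = v/ω = -1.25/-0.5 = 2.5000
x' = 0.5 + 2.5000·(sin 1.3208 − sin 1.5708) = 0.4223
y' = -1.5 − 2.5000·(cos 1.3208 − cos 1.5708) = -2.1185

(0.4223, -2.1185, 1.3208)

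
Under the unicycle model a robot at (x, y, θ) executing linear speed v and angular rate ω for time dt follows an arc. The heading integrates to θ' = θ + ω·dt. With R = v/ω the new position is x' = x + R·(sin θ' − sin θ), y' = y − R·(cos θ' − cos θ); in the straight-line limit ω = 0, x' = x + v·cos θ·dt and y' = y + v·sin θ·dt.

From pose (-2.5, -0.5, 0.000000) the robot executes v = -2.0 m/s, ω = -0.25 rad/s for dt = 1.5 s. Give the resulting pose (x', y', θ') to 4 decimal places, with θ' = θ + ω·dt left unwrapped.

(-5.4302, 0.0559, -0.3750)

θ' = 0.0000 + -0.25·1.5 = -0.3750
R = v/ω = -2.0/-0.25 = 8.0000
x' = -2.5 + 8.0000·(sin -0.3750 − sin 0.0000) = -5.4302
y' = -0.5 − 8.0000·(cos -0.3750 − cos 0.0000) = 0.0559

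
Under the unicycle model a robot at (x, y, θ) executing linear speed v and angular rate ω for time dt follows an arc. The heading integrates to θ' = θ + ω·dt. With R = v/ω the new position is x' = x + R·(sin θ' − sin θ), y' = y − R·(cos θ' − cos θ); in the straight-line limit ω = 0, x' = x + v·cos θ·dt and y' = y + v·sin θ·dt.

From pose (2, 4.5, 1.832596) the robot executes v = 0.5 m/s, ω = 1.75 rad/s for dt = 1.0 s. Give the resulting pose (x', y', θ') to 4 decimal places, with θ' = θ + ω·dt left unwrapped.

(1.6021, 4.6844, 3.5826)

θ' = 1.8326 + 1.75·1.0 = 3.5826
R = v/ω = 0.5/1.75 = 0.2857
x' = 2 + 0.2857·(sin 3.5826 − sin 1.8326) = 1.6021
y' = 4.5 − 0.2857·(cos 3.5826 − cos 1.8326) = 4.6844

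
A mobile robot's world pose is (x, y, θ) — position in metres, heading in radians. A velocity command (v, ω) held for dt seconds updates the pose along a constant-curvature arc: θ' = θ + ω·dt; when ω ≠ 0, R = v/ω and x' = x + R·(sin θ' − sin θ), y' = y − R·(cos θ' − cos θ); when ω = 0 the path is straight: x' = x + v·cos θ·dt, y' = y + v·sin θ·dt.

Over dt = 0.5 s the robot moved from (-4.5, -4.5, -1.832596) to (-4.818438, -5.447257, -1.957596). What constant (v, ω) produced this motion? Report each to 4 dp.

v = 2.0000, ω = -0.2500

Δθ = -1.957596 − -1.832596 = -0.125000
ω = Δθ/dt = -0.125000/0.5 = -0.2500
R = −Δy/(cos θ' − cos θ) = -8.0000
v = R·ω = -8.0000·-0.2500 = 2.0000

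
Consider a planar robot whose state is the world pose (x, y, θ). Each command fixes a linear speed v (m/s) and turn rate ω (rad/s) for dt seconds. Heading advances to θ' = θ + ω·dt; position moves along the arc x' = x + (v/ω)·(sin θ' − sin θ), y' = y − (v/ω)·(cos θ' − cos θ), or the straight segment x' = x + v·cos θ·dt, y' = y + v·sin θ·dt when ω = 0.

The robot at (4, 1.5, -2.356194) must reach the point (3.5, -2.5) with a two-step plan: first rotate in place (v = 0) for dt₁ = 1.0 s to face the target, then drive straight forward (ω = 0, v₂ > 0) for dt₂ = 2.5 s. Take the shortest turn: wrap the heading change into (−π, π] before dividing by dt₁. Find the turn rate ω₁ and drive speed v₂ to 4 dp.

heading to target = atan2(-2.5−1.5, 3.5−4) = -1.6952
Δθ = wrap(-1.6952 − -2.3562) = 0.6610; ω₁ = Δθ/dt₁ = 0.6610
distance = √((3.5−4)² + (-2.5−1.5)²) = 4.0311; v₂ = distance/dt₂ = 1.6125

ω₁ = 0.6610, v₂ = 1.6125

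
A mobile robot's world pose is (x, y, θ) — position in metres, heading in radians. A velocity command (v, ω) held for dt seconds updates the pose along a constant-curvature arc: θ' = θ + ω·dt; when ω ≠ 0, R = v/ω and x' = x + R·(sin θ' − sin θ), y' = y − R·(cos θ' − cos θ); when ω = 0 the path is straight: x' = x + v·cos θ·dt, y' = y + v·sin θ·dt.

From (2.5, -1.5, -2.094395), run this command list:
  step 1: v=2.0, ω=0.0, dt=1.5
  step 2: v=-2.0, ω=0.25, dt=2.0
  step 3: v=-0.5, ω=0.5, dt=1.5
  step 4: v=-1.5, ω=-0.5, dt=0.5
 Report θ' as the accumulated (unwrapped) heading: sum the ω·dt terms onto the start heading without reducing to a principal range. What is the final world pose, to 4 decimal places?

(1.3942, 1.0177, -1.0944)

step 1: θ'=-2.0944 (straight) → pose (1.0000, -4.0981, -2.0944)
step 2: θ'=-1.5944 (R=-8.0000) → pose (2.0696, -0.2868, -1.5944)
step 3: θ'=-0.8444 (R=-1.0000) → pose (1.8174, 0.4009, -0.8444)
step 4: θ'=-1.0944 (R=3.0000) → pose (1.3942, 1.0177, -1.0944)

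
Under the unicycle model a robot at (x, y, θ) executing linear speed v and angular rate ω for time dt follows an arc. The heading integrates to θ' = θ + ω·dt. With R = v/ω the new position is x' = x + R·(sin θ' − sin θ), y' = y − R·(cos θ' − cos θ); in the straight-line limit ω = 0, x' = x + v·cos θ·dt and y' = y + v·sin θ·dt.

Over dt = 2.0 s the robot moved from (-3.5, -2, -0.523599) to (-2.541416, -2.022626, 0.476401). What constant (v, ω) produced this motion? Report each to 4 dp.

v = 0.5000, ω = 0.5000

Δθ = 0.476401 − -0.523599 = 1.000000
ω = Δθ/dt = 1.000000/2.0 = 0.5000
R = Δx/(sin θ' − sin θ) = 1.0000
v = R·ω = 1.0000·0.5000 = 0.5000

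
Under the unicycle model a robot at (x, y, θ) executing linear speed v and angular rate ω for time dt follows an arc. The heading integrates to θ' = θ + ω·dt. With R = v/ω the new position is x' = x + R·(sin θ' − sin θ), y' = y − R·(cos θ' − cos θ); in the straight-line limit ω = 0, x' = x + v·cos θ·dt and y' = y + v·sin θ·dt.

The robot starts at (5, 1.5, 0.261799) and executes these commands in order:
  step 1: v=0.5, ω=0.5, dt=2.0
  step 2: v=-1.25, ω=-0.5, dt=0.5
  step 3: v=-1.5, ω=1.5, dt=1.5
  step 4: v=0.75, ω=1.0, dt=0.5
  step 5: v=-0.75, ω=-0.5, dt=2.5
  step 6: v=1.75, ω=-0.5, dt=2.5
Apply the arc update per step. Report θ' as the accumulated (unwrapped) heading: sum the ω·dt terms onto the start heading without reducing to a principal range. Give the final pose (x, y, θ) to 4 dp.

(6.5359, 3.8233, 1.2618)

step 1: θ'=1.2618 (R=1.0000) → pose (5.6938, 2.1618, 1.2618)
step 2: θ'=1.0118 (R=2.5000) → pose (5.4317, 1.5962, 1.0118)
step 3: θ'=3.2618 (R=-1.0000) → pose (6.3994, 0.0731, 3.2618)
step 4: θ'=3.7618 (R=0.7500) → pose (6.0534, -0.0611, 3.7618)
step 5: θ'=2.5118 (R=1.5000) → pose (7.8087, -0.0696, 2.5118)
step 6: θ'=1.2618 (R=-3.5000) → pose (6.5359, 3.8233, 1.2618)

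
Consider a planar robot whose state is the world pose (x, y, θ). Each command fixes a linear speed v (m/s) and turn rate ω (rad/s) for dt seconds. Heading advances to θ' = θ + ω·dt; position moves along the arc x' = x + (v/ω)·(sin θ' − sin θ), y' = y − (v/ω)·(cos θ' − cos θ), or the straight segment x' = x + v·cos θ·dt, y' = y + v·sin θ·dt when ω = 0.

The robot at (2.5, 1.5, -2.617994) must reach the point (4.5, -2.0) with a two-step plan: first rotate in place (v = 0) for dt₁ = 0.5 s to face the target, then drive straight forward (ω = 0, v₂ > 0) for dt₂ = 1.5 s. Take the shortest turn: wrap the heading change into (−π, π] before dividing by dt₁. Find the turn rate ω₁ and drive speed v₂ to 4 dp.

heading to target = atan2(-2−1.5, 4.5−2.5) = -1.0517
Δθ = wrap(-1.0517 − -2.6180) = 1.5663; ω₁ = Δθ/dt₁ = 3.1327
distance = √((4.5−2.5)² + (-2−1.5)²) = 4.0311; v₂ = distance/dt₂ = 2.6874

ω₁ = 3.1327, v₂ = 2.6874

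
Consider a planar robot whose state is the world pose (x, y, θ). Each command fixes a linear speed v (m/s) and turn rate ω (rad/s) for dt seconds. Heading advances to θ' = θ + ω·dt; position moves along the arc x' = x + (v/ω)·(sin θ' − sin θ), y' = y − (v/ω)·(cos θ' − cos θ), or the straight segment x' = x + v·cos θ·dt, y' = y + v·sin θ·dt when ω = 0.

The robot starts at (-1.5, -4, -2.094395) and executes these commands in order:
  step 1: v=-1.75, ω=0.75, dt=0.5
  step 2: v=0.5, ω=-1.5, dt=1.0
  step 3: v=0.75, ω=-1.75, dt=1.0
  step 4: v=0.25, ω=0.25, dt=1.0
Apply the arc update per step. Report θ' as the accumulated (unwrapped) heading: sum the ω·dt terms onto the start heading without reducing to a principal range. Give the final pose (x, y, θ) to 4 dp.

step 1: θ'=-1.7194 (R=-2.3333) → pose (-1.2131, -3.1788, -1.7194)
step 2: θ'=-3.2194 (R=-0.3333) → pose (-1.5687, -3.4618, -3.2194)
step 3: θ'=-4.9694 (R=-0.4286) → pose (-1.9499, -2.9256, -4.9694)
step 4: θ'=-4.7194 (R=1.0000) → pose (-1.9170, -2.6784, -4.7194)

(-1.9170, -2.6784, -4.7194)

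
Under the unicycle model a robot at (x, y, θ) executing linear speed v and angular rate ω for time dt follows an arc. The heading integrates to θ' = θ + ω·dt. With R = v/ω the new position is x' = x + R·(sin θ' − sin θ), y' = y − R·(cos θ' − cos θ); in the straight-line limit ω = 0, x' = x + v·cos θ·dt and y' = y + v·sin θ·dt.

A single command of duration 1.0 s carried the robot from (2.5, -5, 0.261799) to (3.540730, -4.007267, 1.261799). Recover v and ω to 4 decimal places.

Δθ = 1.261799 − 0.261799 = 1.000000
ω = Δθ/dt = 1.000000/1.0 = 1.0000
R = Δx/(sin θ' − sin θ) = 1.5000
v = R·ω = 1.5000·1.0000 = 1.5000

v = 1.5000, ω = 1.0000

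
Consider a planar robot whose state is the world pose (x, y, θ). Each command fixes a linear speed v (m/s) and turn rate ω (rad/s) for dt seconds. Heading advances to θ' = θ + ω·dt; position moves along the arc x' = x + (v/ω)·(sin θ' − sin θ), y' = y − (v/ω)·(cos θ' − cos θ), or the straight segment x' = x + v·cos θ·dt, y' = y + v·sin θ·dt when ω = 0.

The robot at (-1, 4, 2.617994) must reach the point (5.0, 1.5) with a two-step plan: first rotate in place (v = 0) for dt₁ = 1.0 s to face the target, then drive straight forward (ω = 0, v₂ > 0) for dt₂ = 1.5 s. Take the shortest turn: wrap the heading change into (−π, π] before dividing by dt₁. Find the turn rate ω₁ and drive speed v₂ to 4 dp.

heading to target = atan2(1.5−4, 5−-1) = -0.3948
Δθ = wrap(-0.3948 − 2.6180) = -3.0128; ω₁ = Δθ/dt₁ = -3.0128
distance = √((5−-1)² + (1.5−4)²) = 6.5000; v₂ = distance/dt₂ = 4.3333

ω₁ = -3.0128, v₂ = 4.3333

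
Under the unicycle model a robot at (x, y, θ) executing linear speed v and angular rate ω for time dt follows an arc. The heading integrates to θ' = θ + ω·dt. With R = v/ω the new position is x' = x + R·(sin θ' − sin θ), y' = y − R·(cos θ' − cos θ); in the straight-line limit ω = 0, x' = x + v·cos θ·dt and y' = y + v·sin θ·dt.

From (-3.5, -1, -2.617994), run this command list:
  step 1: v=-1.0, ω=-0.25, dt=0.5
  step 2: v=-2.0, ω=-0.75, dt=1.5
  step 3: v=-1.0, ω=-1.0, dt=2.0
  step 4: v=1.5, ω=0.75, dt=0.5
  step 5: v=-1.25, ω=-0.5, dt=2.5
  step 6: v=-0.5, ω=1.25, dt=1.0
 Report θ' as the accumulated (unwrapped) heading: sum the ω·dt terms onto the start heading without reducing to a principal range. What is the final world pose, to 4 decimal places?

(-3.2403, -3.0398, -5.4930)

step 1: θ'=-2.7430 (R=4.0000) → pose (-3.0525, -0.7777, -2.7430)
step 2: θ'=-3.8680 (R=2.6667) → pose (-0.2463, -1.2418, -3.8680)
step 3: θ'=-5.8680 (R=1.0000) → pose (-0.5072, -2.9044, -5.8680)
step 4: θ'=-5.4930 (R=2.0000) → pose (0.1071, -2.4817, -5.4930)
step 5: θ'=-6.7430 (R=2.5000) → pose (-2.7786, -2.9628, -6.7430)
step 6: θ'=-5.4930 (R=-0.4000) → pose (-3.2403, -3.0398, -5.4930)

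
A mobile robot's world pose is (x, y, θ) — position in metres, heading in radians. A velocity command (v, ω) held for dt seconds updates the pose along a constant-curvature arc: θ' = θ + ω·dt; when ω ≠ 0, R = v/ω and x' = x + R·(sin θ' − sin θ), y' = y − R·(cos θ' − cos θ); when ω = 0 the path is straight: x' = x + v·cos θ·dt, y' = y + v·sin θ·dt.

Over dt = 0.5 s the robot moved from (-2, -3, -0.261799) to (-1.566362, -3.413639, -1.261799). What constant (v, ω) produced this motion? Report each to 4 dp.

Δθ = -1.261799 − -0.261799 = -1.000000
ω = Δθ/dt = -1.000000/0.5 = -2.0000
R = Δx/(sin θ' − sin θ) = -0.6250
v = R·ω = -0.6250·-2.0000 = 1.2500

v = 1.2500, ω = -2.0000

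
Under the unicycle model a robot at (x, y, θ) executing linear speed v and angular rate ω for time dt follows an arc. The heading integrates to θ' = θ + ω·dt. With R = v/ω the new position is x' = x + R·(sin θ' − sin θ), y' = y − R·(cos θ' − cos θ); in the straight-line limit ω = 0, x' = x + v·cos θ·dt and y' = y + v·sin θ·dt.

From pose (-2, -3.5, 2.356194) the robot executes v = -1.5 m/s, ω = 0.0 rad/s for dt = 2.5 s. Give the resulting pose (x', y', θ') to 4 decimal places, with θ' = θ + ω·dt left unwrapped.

(0.6516, -6.1517, 2.3562)

θ' = 2.3562 + 0.0·2.5 = 2.3562
ω = 0 → straight: x' = -2 + -1.5·cos(2.3562)·2.5 = 0.6516
y' = -3.5 + -1.5·sin(2.3562)·2.5 = -6.1517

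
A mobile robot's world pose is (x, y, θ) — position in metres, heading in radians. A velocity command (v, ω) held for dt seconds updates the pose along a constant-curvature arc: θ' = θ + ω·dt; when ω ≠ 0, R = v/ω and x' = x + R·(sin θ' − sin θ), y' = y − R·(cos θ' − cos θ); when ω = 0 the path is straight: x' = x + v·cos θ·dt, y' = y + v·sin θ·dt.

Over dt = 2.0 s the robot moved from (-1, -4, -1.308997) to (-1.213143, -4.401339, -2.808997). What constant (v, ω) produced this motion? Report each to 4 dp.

Δθ = -2.808997 − -1.308997 = -1.500000
ω = Δθ/dt = -1.500000/2.0 = -0.7500
R = −Δy/(cos θ' − cos θ) = -0.3333
v = R·ω = -0.3333·-0.7500 = 0.2500

v = 0.2500, ω = -0.7500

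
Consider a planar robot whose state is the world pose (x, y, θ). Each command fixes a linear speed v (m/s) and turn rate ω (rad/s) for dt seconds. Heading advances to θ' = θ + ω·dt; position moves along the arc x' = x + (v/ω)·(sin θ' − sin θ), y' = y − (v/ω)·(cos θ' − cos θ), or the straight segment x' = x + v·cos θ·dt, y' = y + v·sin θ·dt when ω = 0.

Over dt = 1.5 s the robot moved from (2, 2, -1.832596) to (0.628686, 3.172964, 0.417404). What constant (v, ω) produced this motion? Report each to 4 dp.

v = -1.5000, ω = 1.5000

Δθ = 0.417404 − -1.832596 = 2.250000
ω = Δθ/dt = 2.250000/1.5 = 1.5000
R = Δx/(sin θ' − sin θ) = -1.0000
v = R·ω = -1.0000·1.5000 = -1.5000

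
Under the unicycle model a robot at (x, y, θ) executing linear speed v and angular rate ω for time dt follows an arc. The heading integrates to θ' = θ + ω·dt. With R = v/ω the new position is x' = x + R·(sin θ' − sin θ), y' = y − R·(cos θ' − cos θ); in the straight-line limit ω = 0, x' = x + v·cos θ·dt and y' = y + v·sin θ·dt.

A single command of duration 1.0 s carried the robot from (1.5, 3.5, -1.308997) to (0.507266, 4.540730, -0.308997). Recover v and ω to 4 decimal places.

v = -1.5000, ω = 1.0000

Δθ = -0.308997 − -1.308997 = 1.000000
ω = Δθ/dt = 1.000000/1.0 = 1.0000
R = −Δy/(cos θ' − cos θ) = -1.5000
v = R·ω = -1.5000·1.0000 = -1.5000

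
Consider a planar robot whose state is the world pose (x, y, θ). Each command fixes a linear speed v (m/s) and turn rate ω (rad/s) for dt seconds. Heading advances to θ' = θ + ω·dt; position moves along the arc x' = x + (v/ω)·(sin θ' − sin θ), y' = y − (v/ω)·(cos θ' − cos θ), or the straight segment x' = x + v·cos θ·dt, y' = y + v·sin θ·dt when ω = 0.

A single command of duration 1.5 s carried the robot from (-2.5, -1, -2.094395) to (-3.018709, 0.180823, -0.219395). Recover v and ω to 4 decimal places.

v = -1.0000, ω = 1.2500

Δθ = -0.219395 − -2.094395 = 1.875000
ω = Δθ/dt = 1.875000/1.5 = 1.2500
R = −Δy/(cos θ' − cos θ) = -0.8000
v = R·ω = -0.8000·1.2500 = -1.0000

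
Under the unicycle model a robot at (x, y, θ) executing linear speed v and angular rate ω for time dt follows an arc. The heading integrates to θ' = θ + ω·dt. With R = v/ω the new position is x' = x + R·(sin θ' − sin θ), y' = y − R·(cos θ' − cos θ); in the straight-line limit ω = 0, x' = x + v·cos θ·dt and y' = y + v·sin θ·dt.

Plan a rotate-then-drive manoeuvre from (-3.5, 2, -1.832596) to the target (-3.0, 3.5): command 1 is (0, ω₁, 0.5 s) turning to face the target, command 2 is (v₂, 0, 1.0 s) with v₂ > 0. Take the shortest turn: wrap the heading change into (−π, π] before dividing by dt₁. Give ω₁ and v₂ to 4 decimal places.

heading to target = atan2(3.5−2, -3−-3.5) = 1.2490
Δθ = wrap(1.2490 − -1.8326) = 3.0816; ω₁ = Δθ/dt₁ = 6.1633
distance = √((-3−-3.5)² + (3.5−2)²) = 1.5811; v₂ = distance/dt₂ = 1.5811

ω₁ = 6.1633, v₂ = 1.5811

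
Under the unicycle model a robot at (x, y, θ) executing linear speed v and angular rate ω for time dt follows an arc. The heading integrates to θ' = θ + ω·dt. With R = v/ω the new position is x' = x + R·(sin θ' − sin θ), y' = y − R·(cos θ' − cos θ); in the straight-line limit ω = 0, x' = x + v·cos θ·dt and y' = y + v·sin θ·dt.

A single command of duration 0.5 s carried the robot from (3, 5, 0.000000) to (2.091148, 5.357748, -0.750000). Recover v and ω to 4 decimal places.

Δθ = -0.750000 − 0.000000 = -0.750000
ω = Δθ/dt = -0.750000/0.5 = -1.5000
R = Δx/(sin θ' − sin θ) = 1.3333
v = R·ω = 1.3333·-1.5000 = -2.0000

v = -2.0000, ω = -1.5000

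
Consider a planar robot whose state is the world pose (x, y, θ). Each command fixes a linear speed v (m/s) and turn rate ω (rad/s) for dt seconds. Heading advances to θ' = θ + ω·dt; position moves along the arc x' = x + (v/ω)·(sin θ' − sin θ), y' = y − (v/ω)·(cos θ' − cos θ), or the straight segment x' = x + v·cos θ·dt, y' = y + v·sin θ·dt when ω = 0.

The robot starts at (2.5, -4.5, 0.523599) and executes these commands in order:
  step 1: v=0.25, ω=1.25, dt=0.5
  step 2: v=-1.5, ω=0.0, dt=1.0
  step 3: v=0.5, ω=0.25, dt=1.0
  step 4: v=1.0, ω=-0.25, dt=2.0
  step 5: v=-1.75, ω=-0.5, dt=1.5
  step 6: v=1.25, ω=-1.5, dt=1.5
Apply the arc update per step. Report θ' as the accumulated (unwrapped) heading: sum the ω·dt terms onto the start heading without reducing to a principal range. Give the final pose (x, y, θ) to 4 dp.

step 1: θ'=1.1486 (R=0.2000) → pose (2.5824, -4.4087, 1.1486)
step 2: θ'=1.1486 (straight) → pose (1.9678, -5.7770, 1.1486)
step 3: θ'=1.3986 (R=2.0000) → pose (2.1138, -5.3002, 1.3986)
step 4: θ'=0.8986 (R=-4.0000) → pose (2.9249, -3.4948, 0.8986)
step 5: θ'=0.1486 (R=3.5000) → pose (0.7044, -4.7767, 0.1486)
step 6: θ'=-2.1014 (R=-0.8333) → pose (1.5466, -6.0226, -2.1014)

(1.5466, -6.0226, -2.1014)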